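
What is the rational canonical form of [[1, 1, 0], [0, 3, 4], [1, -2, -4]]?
The invariant factors of A (the non-unit diagonal entries of the Smith normal form of xI - A over ℚ[x]) are x(x^2 - 5), each dividing the next. The characteristic polynomial is their product, x(x^2 - 5).

The rational canonical form is the block-diagonal matrix of companion matrices C(f_i):
R = [[0, 0, 0], [1, 0, 5], [0, 1, 0]].

Note the characteristic polynomial does not split into linear factors over ℚ, so A has no Jordan form over ℚ; the rational canonical form exists over any field.

R = [[0, 0, 0], [1, 0, 5], [0, 1, 0]]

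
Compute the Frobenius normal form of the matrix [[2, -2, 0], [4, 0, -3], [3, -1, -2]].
R = [[0, 0, -4], [1, 0, -1], [0, 1, 0]]

The invariant factors of A (the non-unit diagonal entries of the Smith normal form of xI - A over ℚ[x]) are x^3 + x + 4, each dividing the next. The characteristic polynomial is their product, x^3 + x + 4.

The rational canonical form is the block-diagonal matrix of companion matrices C(f_i):
R = [[0, 0, -4], [1, 0, -1], [0, 1, 0]].

Note the characteristic polynomial does not split into linear factors over ℚ, so A has no Jordan form over ℚ; the rational canonical form exists over any field.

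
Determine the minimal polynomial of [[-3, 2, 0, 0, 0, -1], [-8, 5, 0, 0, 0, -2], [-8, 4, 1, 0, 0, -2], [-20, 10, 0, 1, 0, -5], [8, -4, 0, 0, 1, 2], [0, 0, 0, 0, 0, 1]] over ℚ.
m_A(x) = (x - 1)^2

The characteristic polynomial factors as (x - 1)^6. The minimal polynomial is ∏(x - λ)^{k_λ} where k_λ is the size of the largest Jordan block at λ.

For λ = 1: rank(A - I) = 1, and the largest Jordan block has size 2 (the smallest k with rank((A - I)^k) = rank((A - I)^(k+1))).

So m_A(x) = (x - 1)^2.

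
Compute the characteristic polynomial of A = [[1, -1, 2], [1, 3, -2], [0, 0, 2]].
χ_A(x) = (x - 2)^3

xI - A = [[x - 1, 1, -2], [-1, x - 3, 2], [0, 0, x - 2]].

Expanding det(xI - A) along the first row:
det(xI - A) = + (x - 1)·det([[x - 3, 2], [0, x - 2]]) - (1)·det([[-1, 2], [0, x - 2]]) + (-2)·det([[-1, x - 3], [0, 0]]).

Evaluating gives χ_A(x) = x^3 - 6x^2 + 12x - 8 = (x - 2)^3.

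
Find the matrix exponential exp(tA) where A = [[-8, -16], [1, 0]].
e^{tA} = [[(1 - 4*t)*e^{-4*t}, -16*t*e^{-4*t}], [t*e^{-4*t}, (4*t + 1)*e^{-4*t}]]

A has Jordan form J = [[-4, 1], [0, -4]] with A = PJP^{-1}, so e^{tA} = P e^{tJ} P^{-1}.

For a Jordan block J_k(λ), e^{tJ_k(λ)} = e^{λt} · (I + tN + t^2 N^2/2! + ... + t^{k-1} N^{k-1}/(k-1)!) where N is the nilpotent superdiagonal part.

Assembling the blocks and conjugating back gives the entries of e^{tA} as shown above.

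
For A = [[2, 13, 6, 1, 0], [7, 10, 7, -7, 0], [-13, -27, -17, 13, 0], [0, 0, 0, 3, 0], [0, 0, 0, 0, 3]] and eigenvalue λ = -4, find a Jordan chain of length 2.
We seek v_1 ∈ ker((A + 4I)^2) \ ker(A + 4I), then set v_{i+1} = (A + 4I) v_i.

One such chain is v_1 = [[4, 1, -6, 0, 0]]^T, v_2 = [[1, 0, -1, 0, 0]]^T. Check: (A + 4I) v_2 = [[0, 0, 0, 0, 0]]^T = 0.

v_1 = [[4, 1, -6, 0, 0]]^T, v_2 = [[1, 0, -1, 0, 0]]^T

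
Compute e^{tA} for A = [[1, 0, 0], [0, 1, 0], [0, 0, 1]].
e^{tA} = [[e^{t}, 0, 0], [0, e^{t}, 0], [0, 0, e^{t}]]

A has Jordan form J = [[1, 0, 0], [0, 1, 0], [0, 0, 1]] with A = PJP^{-1}, so e^{tA} = P e^{tJ} P^{-1}.

For a Jordan block J_k(λ), e^{tJ_k(λ)} = e^{λt} · (I + tN + t^2 N^2/2! + ... + t^{k-1} N^{k-1}/(k-1)!) where N is the nilpotent superdiagonal part.

Assembling the blocks and conjugating back gives the entries of e^{tA} as shown above.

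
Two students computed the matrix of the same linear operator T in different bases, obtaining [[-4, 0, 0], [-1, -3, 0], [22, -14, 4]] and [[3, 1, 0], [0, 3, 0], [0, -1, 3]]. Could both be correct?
No.

trace(A) = -3 but trace(B) = 9. The trace is a similarity invariant, so A and B are not similar.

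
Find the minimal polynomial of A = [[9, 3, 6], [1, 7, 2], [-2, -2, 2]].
The characteristic polynomial factors as (x - 6)^3. The minimal polynomial is ∏(x - λ)^{k_λ} where k_λ is the size of the largest Jordan block at λ.

For λ = 6: rank(A - 6I) = 1, and the largest Jordan block has size 2 (the smallest k with rank((A - 6I)^k) = rank((A - 6I)^(k+1))).

So m_A(x) = (x - 6)^2.

m_A(x) = (x - 6)^2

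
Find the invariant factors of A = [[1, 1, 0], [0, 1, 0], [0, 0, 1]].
x - 1, (x - 1)^2

The Jordan structure of A has elementary divisors (x - 1)^2, (x - 1). Arranging the block sizes at each eigenvalue in decreasing order and taking row products gives the invariant factors.

Invariant factors (smallest first, each dividing the next): x - 1, (x - 1)^2.

Check: the last factor (x - 1)^2 is the minimal polynomial, and the product (x - 1)^3 is the characteristic polynomial.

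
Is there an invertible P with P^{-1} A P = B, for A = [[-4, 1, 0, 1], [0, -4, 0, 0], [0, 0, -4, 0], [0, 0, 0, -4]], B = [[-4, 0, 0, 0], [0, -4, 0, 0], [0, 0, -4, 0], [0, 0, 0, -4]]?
Both have characteristic polynomial (x + 4)^4, but the minimal polynomial of A is (x + 4)^2 while the minimal polynomial of B is x + 4. The minimal polynomial is a similarity invariant, so A and B are not similar.

No.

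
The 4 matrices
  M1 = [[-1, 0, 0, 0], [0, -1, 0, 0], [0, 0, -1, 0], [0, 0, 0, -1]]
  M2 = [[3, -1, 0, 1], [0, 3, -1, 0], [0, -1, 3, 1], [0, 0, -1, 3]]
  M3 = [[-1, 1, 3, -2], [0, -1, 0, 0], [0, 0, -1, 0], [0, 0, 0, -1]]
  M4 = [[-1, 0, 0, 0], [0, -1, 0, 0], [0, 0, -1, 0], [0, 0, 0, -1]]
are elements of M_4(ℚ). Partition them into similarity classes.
Characteristic polynomials: χ_{M1} = (x + 1)^4, χ_{M2} = (x - 3)^4, χ_{M3} = (x + 1)^4, χ_{M4} = (x + 1)^4.

{M1, M4}: invariant factors x + 1, x + 1, x + 1, x + 1.

{M2}: invariant factors x - 3, (x - 3)^3.

{M3}: invariant factors x + 1, x + 1, (x + 1)^2.

Matrices are similar if and only if their invariant-factor lists agree; the partition into similarity classes is {M1, M4}, {M2}, {M3}.

3 classes: {M1, M4}, {M2}, {M3}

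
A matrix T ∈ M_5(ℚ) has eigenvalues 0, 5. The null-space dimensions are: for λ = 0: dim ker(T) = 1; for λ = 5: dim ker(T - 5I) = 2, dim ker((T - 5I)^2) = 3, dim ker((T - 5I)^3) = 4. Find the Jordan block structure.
Jordan blocks: (0, 1), (5, 3), (5, 1)

λ = 0: successive nullity increments [1] count blocks of size ≥ k; block sizes are [1].
λ = 5: successive nullity increments [2, 1, 1] count blocks of size ≥ k; block sizes are [3, 1].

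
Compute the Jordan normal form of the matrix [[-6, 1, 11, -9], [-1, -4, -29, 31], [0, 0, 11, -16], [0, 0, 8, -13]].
J = [[-5, 1, 0, 0], [0, -5, 0, 0], [0, 0, -5, 0], [0, 0, 0, 3]]

The characteristic polynomial is det(xI - A) = (x - 3)(x + 5)^3, so the eigenvalues are -5 (algebraic multiplicity 3), 3 (algebraic multiplicity 1).

For λ = -5: rank(A + 5I) = 2, rank((A + 5I)^2) = 1. The eigenspace has dimension 4 - 2 = 2, so there are 2 Jordan blocks; the rank sequence gives block sizes [2, 1].

For λ = 3: algebraic multiplicity 1 gives one 1×1 block.

Assembling the blocks gives the Jordan form J above.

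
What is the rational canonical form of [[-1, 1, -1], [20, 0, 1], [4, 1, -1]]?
R = [[0, 0, 5], [1, 0, 16], [0, 1, -2]]

The invariant factors of A (the non-unit diagonal entries of the Smith normal form of xI - A over ℚ[x]) are (x + 5)(x^2 - 3x - 1), each dividing the next. The characteristic polynomial is their product, (x + 5)(x^2 - 3x - 1).

The rational canonical form is the block-diagonal matrix of companion matrices C(f_i):
R = [[0, 0, 5], [1, 0, 16], [0, 1, -2]].

Note the characteristic polynomial does not split into linear factors over ℚ, so A has no Jordan form over ℚ; the rational canonical form exists over any field.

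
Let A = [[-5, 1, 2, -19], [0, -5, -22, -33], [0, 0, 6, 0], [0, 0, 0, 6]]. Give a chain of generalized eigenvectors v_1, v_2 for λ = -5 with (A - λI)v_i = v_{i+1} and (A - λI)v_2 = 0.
v_1 = [[0, 1, 0, 0]]^T, v_2 = [[1, 0, 0, 0]]^T

We seek v_1 ∈ ker((A + 5I)^2) \ ker(A + 5I), then set v_{i+1} = (A + 5I) v_i.

One such chain is v_1 = [[0, 1, 0, 0]]^T, v_2 = [[1, 0, 0, 0]]^T. Check: (A + 5I) v_2 = [[0, 0, 0, 0]]^T = 0.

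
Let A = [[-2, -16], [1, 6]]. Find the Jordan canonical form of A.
J = [[2, 1], [0, 2]]

The characteristic polynomial is det(xI - A) = (x - 2)^2, so the eigenvalues are 2 (algebraic multiplicity 2).

For λ = 2: rank(A - 2I) = 1, rank((A - 2I)^2) = 0. The eigenspace has dimension 2 - 1 = 1, so there is 1 Jordan block; the rank sequence gives block sizes [2].

Assembling the blocks gives the Jordan form J above.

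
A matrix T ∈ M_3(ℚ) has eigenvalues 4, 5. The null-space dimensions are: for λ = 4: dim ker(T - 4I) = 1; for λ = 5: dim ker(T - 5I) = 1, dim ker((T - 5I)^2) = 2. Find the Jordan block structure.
λ = 4: successive nullity increments [1] count blocks of size ≥ k; block sizes are [1].
λ = 5: successive nullity increments [1, 1] count blocks of size ≥ k; block sizes are [2].

Jordan blocks: (4, 1), (5, 2)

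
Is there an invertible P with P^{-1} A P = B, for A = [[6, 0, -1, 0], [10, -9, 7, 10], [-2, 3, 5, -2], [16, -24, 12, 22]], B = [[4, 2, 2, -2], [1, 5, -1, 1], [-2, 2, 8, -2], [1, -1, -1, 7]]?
Both have characteristic polynomial (x - 6)^4, but the minimal polynomial of A is (x - 6)^3 while the minimal polynomial of B is (x - 6)^2. The minimal polynomial is a similarity invariant, so A and B are not similar.

No.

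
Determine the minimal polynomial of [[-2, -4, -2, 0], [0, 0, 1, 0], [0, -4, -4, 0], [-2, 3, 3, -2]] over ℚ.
m_A(x) = (x + 2)^3

The characteristic polynomial factors as (x + 2)^4. The minimal polynomial is ∏(x - λ)^{k_λ} where k_λ is the size of the largest Jordan block at λ.

For λ = -2: rank(A + 2I) = 2, and the largest Jordan block has size 3 (the smallest k with rank((A + 2I)^k) = rank((A + 2I)^(k+1))).

So m_A(x) = (x + 2)^3.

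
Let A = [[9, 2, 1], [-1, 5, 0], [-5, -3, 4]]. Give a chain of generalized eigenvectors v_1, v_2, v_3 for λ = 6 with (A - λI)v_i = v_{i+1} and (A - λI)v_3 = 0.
v_1 = [[0, -1, 2]]^T, v_2 = [[0, 1, -1]]^T, v_3 = [[1, -1, -1]]^T

We seek v_1 ∈ ker((A - 6I)^3) \ ker((A - 6I)^2), then set v_{i+1} = (A - 6I) v_i.

One such chain is v_1 = [[0, -1, 2]]^T, v_2 = [[0, 1, -1]]^T, v_3 = [[1, -1, -1]]^T. Check: (A - 6I) v_3 = [[0, 0, 0]]^T = 0.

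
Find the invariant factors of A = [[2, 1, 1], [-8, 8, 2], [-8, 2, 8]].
x - 6, (x - 6)^2

The Jordan structure of A has elementary divisors (x - 6)^2, (x - 6). Arranging the block sizes at each eigenvalue in decreasing order and taking row products gives the invariant factors.

Invariant factors (smallest first, each dividing the next): x - 6, (x - 6)^2.

Check: the last factor (x - 6)^2 is the minimal polynomial, and the product (x - 6)^3 is the characteristic polynomial.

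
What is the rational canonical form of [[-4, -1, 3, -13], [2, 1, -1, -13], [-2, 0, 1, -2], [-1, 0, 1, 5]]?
The invariant factors of A (the non-unit diagonal entries of the Smith normal form of xI - A over ℚ[x]) are (x - 6)(x + 3)(x^2 - 2), each dividing the next. The characteristic polynomial is their product, (x - 6)(x + 3)(x^2 - 2).

The rational canonical form is the block-diagonal matrix of companion matrices C(f_i):
R = [[0, 0, 0, -36], [1, 0, 0, -6], [0, 1, 0, 20], [0, 0, 1, 3]].

Note the characteristic polynomial does not split into linear factors over ℚ, so A has no Jordan form over ℚ; the rational canonical form exists over any field.

R = [[0, 0, 0, -36], [1, 0, 0, -6], [0, 1, 0, 20], [0, 0, 1, 3]]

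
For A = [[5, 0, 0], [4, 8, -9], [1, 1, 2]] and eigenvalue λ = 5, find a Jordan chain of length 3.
v_1 = [[1, -2, 0]]^T, v_2 = [[0, -2, -1]]^T, v_3 = [[0, 3, 1]]^T

We seek v_1 ∈ ker((A - 5I)^3) \ ker((A - 5I)^2), then set v_{i+1} = (A - 5I) v_i.

One such chain is v_1 = [[1, -2, 0]]^T, v_2 = [[0, -2, -1]]^T, v_3 = [[0, 3, 1]]^T. Check: (A - 5I) v_3 = [[0, 0, 0]]^T = 0.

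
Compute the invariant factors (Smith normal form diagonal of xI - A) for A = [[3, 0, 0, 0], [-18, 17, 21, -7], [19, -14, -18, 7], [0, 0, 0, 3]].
The Jordan structure of A has elementary divisors (x + 4), (x - 3)^2, (x - 3). Arranging the block sizes at each eigenvalue in decreasing order and taking row products gives the invariant factors.

Invariant factors (smallest first, each dividing the next): x - 3, (x - 3)^2(x + 4).

Check: the last factor (x - 3)^2(x + 4) is the minimal polynomial, and the product (x - 3)^3(x + 4) is the characteristic polynomial.

x - 3, (x - 3)^2(x + 4)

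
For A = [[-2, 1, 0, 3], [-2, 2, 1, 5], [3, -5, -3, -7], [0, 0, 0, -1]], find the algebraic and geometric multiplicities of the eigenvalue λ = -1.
The characteristic polynomial is (x + 1)^4, so the factor x + 1 appears with exponent 4: the algebraic multiplicity is 4.

rank(A + I) = 2, so the eigenspace has dimension 4 - 2 = 2: the geometric multiplicity is 2.

Since 2 < 4, A is not diagonalizable.

algebraic multiplicity 4, geometric multiplicity 2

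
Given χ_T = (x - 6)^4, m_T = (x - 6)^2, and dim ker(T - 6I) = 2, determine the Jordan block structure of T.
λ = 6: algebraic multiplicity 4 (exponent in χ_T), largest block size 2 (exponent in m_T), 2 blocks (geometric multiplicity). These force block sizes [2, 2].

Jordan blocks: (6, 2), (6, 2)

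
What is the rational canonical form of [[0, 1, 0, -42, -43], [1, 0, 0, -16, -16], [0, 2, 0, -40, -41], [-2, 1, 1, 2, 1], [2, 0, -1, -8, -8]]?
R = [[0, 0, 0, 0, -36], [1, 0, 0, 0, -15], [0, 1, 0, 0, 2], [0, 0, 1, 0, -8], [0, 0, 0, 1, -6]]

The invariant factors of A (the non-unit diagonal entries of the Smith normal form of xI - A over ℚ[x]) are (x + 3)^2(x^3 - x + 4), each dividing the next. The characteristic polynomial is their product, (x + 3)^2(x^3 - x + 4).

The rational canonical form is the block-diagonal matrix of companion matrices C(f_i):
R = [[0, 0, 0, 0, -36], [1, 0, 0, 0, -15], [0, 1, 0, 0, 2], [0, 0, 1, 0, -8], [0, 0, 0, 1, -6]].

Note the characteristic polynomial does not split into linear factors over ℚ, so A has no Jordan form over ℚ; the rational canonical form exists over any field.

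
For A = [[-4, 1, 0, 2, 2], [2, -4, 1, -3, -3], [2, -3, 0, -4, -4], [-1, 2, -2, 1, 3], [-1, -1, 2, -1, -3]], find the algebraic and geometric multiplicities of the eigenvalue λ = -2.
The characteristic polynomial is (x + 2)^5, so the factor x + 2 appears with exponent 5: the algebraic multiplicity is 5.

rank(A + 2I) = 3, so the eigenspace has dimension 5 - 3 = 2: the geometric multiplicity is 2.

Since 2 < 5, A is not diagonalizable.

algebraic multiplicity 5, geometric multiplicity 2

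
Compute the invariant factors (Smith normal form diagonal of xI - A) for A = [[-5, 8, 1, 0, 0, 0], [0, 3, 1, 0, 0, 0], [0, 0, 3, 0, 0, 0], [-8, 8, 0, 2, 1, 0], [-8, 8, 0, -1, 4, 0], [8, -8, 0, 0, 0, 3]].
x - 3, (x - 3)^2, (x - 3)^2(x + 5)

The Jordan structure of A has elementary divisors (x + 5), (x - 3)^2, (x - 3)^2, (x - 3). Arranging the block sizes at each eigenvalue in decreasing order and taking row products gives the invariant factors.

Invariant factors (smallest first, each dividing the next): x - 3, (x - 3)^2, (x - 3)^2(x + 5).

Check: the last factor (x - 3)^2(x + 5) is the minimal polynomial, and the product (x - 3)^5(x + 5) is the characteristic polynomial.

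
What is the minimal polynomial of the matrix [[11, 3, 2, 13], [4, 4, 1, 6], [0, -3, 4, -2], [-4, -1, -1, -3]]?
m_A(x) = (x - 5)^2(x - 3)^2

The characteristic polynomial factors as (x - 5)^2(x - 3)^2. The minimal polynomial is ∏(x - λ)^{k_λ} where k_λ is the size of the largest Jordan block at λ.

For λ = 3: rank(A - 3I) = 3, and the largest Jordan block has size 2 (the smallest k with rank((A - 3I)^k) = rank((A - 3I)^(k+1))).
For λ = 5: rank(A - 5I) = 3, and the largest Jordan block has size 2 (the smallest k with rank((A - 5I)^k) = rank((A - 5I)^(k+1))).

So m_A(x) = (x - 5)^2(x - 3)^2.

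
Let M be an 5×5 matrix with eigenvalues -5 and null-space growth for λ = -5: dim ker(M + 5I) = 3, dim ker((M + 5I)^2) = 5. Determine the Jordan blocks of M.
λ = -5: successive nullity increments [3, 2] count blocks of size ≥ k; block sizes are [2, 2, 1].

Jordan blocks: (-5, 2), (-5, 2), (-5, 1)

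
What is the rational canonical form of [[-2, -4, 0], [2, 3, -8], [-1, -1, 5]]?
The invariant factors of A (the non-unit diagonal entries of the Smith normal form of xI - A over ℚ[x]) are (x - 6)(x - 1)(x + 1), each dividing the next. The characteristic polynomial is their product, (x - 6)(x - 1)(x + 1).

The rational canonical form is the block-diagonal matrix of companion matrices C(f_i):
R = [[0, 0, -6], [1, 0, 1], [0, 1, 6]].

R = [[0, 0, -6], [1, 0, 1], [0, 1, 6]]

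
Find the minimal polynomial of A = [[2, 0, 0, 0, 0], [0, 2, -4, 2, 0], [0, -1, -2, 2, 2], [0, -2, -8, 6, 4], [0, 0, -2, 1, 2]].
The characteristic polynomial factors as (x - 2)^5. The minimal polynomial is ∏(x - λ)^{k_λ} where k_λ is the size of the largest Jordan block at λ.

For λ = 2: rank(A - 2I) = 2, and the largest Jordan block has size 2 (the smallest k with rank((A - 2I)^k) = rank((A - 2I)^(k+1))).

So m_A(x) = (x - 2)^2.

m_A(x) = (x - 2)^2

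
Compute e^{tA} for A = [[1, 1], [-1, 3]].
A has Jordan form J = [[2, 1], [0, 2]] with A = PJP^{-1}, so e^{tA} = P e^{tJ} P^{-1}.

For a Jordan block J_k(λ), e^{tJ_k(λ)} = e^{λt} · (I + tN + t^2 N^2/2! + ... + t^{k-1} N^{k-1}/(k-1)!) where N is the nilpotent superdiagonal part.

Assembling the blocks and conjugating back gives the entries of e^{tA} as shown above.

e^{tA} = [[(1 - t)*e^{2*t}, t*e^{2*t}], [-t*e^{2*t}, (t + 1)*e^{2*t}]]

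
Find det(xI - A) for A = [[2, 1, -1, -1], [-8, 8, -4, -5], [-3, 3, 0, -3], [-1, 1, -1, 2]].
χ_A(x) = (x - 3)^4

xI - A = [[x - 2, -1, 1, 1], [8, x - 8, 4, 5], [3, -3, x, 3], [1, -1, 1, x - 2]].

Expanding det(xI - A) along the first row:
det(xI - A) = + (x - 2)·det([[x - 8, 4, 5], [-3, x, 3], [-1, 1, x - 2]]) - (-1)·det([[8, 4, 5], [3, x, 3], [1, 1, x - 2]]) + (1)·det([[8, x - 8, 5], [3, -3, 3], [1, -1, x - 2]]) - (1)·det([[8, x - 8, 4], [3, -3, x], [1, -1, 1]]).

Evaluating gives χ_A(x) = x^4 - 12x^3 + 54x^2 - 108x + 81 = (x - 3)^4.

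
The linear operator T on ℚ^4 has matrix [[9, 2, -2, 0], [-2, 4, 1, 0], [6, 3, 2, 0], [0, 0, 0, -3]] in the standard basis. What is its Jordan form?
J = [[-3, 0, 0, 0], [0, 5, 1, 0], [0, 0, 5, 0], [0, 0, 0, 5]]

The characteristic polynomial is det(xI - A) = (x - 5)^3(x + 3), so the eigenvalues are -3 (algebraic multiplicity 1), 5 (algebraic multiplicity 3).

For λ = -3: algebraic multiplicity 1 gives one 1×1 block.

For λ = 5: rank(A - 5I) = 2, rank((A - 5I)^2) = 1. The eigenspace has dimension 4 - 2 = 2, so there are 2 Jordan blocks; the rank sequence gives block sizes [2, 1].

Assembling the blocks gives the Jordan form J above.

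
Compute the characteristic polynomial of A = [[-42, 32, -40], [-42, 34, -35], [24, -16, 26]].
xI - A = [[x + 42, -32, 40], [42, x - 34, 35], [-24, 16, x - 26]].

Expanding det(xI - A) along the first row:
det(xI - A) = + (x + 42)·det([[x - 34, 35], [16, x - 26]]) - (-32)·det([[42, 35], [-24, x - 26]]) + (40)·det([[42, x - 34], [-24, 16]]).

Evaluating gives χ_A(x) = x^3 - 18x^2 + 108x - 216 = (x - 6)^3.

χ_A(x) = (x - 6)^3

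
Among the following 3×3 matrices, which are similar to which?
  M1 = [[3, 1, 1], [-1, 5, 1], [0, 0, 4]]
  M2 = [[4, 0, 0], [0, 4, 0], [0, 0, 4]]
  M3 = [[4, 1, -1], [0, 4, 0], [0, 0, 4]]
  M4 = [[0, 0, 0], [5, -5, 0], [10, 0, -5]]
3 classes: {M1, M3}, {M2}, {M4}

Characteristic polynomials: χ_{M1} = (x - 4)^3, χ_{M2} = (x - 4)^3, χ_{M3} = (x - 4)^3, χ_{M4} = x(x + 5)^2.

{M1, M3}: invariant factors x - 4, (x - 4)^2.

{M2}: invariant factors x - 4, x - 4, x - 4.

{M4}: invariant factors x + 5, x(x + 5).

Matrices are similar if and only if their invariant-factor lists agree; the partition into similarity classes is {M1, M3}, {M2}, {M4}.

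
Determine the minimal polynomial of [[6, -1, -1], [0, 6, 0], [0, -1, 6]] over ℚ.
m_A(x) = (x - 6)^3

The characteristic polynomial factors as (x - 6)^3. The minimal polynomial is ∏(x - λ)^{k_λ} where k_λ is the size of the largest Jordan block at λ.

For λ = 6: rank(A - 6I) = 2, and the largest Jordan block has size 3 (the smallest k with rank((A - 6I)^k) = rank((A - 6I)^(k+1))).

So m_A(x) = (x - 6)^3.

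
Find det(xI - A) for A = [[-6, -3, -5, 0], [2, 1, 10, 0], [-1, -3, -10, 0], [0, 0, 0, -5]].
xI - A = [[x + 6, 3, 5, 0], [-2, x - 1, -10, 0], [1, 3, x + 10, 0], [0, 0, 0, x + 5]].

Expanding det(xI - A) along the first row:
det(xI - A) = + (x + 6)·det([[x - 1, -10, 0], [3, x + 10, 0], [0, 0, x + 5]]) - (3)·det([[-2, -10, 0], [1, x + 10, 0], [0, 0, x + 5]]) + (5)·det([[-2, x - 1, 0], [1, 3, 0], [0, 0, x + 5]]) - (0)·det([[-2, x - 1, -10], [1, 3, x + 10], [0, 0, 0]]).

Evaluating gives χ_A(x) = x^4 + 20x^3 + 150x^2 + 500x + 625 = (x + 5)^4.

χ_A(x) = (x + 5)^4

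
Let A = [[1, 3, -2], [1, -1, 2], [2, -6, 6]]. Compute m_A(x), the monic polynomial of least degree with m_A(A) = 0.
The characteristic polynomial factors as (x - 2)^3. The minimal polynomial is ∏(x - λ)^{k_λ} where k_λ is the size of the largest Jordan block at λ.

For λ = 2: rank(A - 2I) = 1, and the largest Jordan block has size 2 (the smallest k with rank((A - 2I)^k) = rank((A - 2I)^(k+1))).

So m_A(x) = (x - 2)^2.

m_A(x) = (x - 2)^2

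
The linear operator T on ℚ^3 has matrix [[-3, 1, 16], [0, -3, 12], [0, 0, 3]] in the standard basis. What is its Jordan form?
The characteristic polynomial is det(xI - A) = (x - 3)(x + 3)^2, so the eigenvalues are -3 (algebraic multiplicity 2), 3 (algebraic multiplicity 1).

For λ = -3: rank(A + 3I) = 2, rank((A + 3I)^2) = 1. The eigenspace has dimension 3 - 2 = 1, so there is 1 Jordan block; the rank sequence gives block sizes [2].

For λ = 3: algebraic multiplicity 1 gives one 1×1 block.

Assembling the blocks gives the Jordan form J above.

J = [[-3, 1, 0], [0, -3, 0], [0, 0, 3]]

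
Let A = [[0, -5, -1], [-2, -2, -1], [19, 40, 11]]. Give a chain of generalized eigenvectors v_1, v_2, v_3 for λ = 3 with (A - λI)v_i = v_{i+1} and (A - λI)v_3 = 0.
v_1 = [[2, -2, 5]]^T, v_2 = [[-1, 1, -2]]^T, v_3 = [[0, -1, 5]]^T

We seek v_1 ∈ ker((A - 3I)^3) \ ker((A - 3I)^2), then set v_{i+1} = (A - 3I) v_i.

One such chain is v_1 = [[2, -2, 5]]^T, v_2 = [[-1, 1, -2]]^T, v_3 = [[0, -1, 5]]^T. Check: (A - 3I) v_3 = [[0, 0, 0]]^T = 0.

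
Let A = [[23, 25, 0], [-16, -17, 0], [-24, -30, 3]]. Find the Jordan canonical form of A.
J = [[3, 1, 0], [0, 3, 0], [0, 0, 3]]

The characteristic polynomial is det(xI - A) = (x - 3)^3, so the eigenvalues are 3 (algebraic multiplicity 3).

For λ = 3: rank(A - 3I) = 1, rank((A - 3I)^2) = 0. The eigenspace has dimension 3 - 1 = 2, so there are 2 Jordan blocks; the rank sequence gives block sizes [2, 1].

Assembling the blocks gives the Jordan form J above.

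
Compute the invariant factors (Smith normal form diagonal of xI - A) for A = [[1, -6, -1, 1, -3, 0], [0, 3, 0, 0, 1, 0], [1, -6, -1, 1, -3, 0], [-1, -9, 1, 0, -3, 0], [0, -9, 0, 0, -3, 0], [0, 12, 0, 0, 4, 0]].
The Jordan structure of A has elementary divisors x^3, x^2, x. Arranging the block sizes at each eigenvalue in decreasing order and taking row products gives the invariant factors.

Invariant factors (smallest first, each dividing the next): x, x^2, x^3.

Check: the last factor x^3 is the minimal polynomial, and the product x^6 is the characteristic polynomial.

x, x^2, x^3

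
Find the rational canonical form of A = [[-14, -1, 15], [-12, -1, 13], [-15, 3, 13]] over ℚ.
The invariant factors of A (the non-unit diagonal entries of the Smith normal form of xI - A over ℚ[x]) are (x - 2)(x^2 + 4x + 1), each dividing the next. The characteristic polynomial is their product, (x - 2)(x^2 + 4x + 1).

The rational canonical form is the block-diagonal matrix of companion matrices C(f_i):
R = [[0, 0, 2], [1, 0, 7], [0, 1, -2]].

Note the characteristic polynomial does not split into linear factors over ℚ, so A has no Jordan form over ℚ; the rational canonical form exists over any field.

R = [[0, 0, 2], [1, 0, 7], [0, 1, -2]]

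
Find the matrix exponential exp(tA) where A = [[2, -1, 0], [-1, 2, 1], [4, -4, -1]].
A has Jordan form J = [[1, 1, 0], [0, 1, 1], [0, 0, 1]] with A = PJP^{-1}, so e^{tA} = P e^{tJ} P^{-1}.

For a Jordan block J_k(λ), e^{tJ_k(λ)} = e^{λt} · (I + tN + t^2 N^2/2! + ... + t^{k-1} N^{k-1}/(k-1)!) where N is the nilpotent superdiagonal part.

Assembling the blocks and conjugating back gives the entries of e^{tA} as shown above.

e^{tA} = [[(t^2 + t + 1)*e^{t}, t*(-t - 1)*e^{t}, -t^2*e^{t}/2], [t*(t - 1)*e^{t}, (-t^2 + t + 1)*e^{t}, t*(2 - t)*e^{t}/2], [4*t*e^{t}, -4*t*e^{t}, (1 - 2*t)*e^{t}]]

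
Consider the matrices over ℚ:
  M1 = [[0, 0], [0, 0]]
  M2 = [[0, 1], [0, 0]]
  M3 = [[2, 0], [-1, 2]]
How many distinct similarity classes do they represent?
3 classes: {M1}, {M2}, {M3}

Characteristic polynomials: χ_{M1} = x^2, χ_{M2} = x^2, χ_{M3} = (x - 2)^2.

{M1}: invariant factors x, x.

{M2}: invariant factors x^2.

{M3}: invariant factors (x - 2)^2.

Matrices are similar if and only if their invariant-factor lists agree; the partition into similarity classes is {M1}, {M2}, {M3}.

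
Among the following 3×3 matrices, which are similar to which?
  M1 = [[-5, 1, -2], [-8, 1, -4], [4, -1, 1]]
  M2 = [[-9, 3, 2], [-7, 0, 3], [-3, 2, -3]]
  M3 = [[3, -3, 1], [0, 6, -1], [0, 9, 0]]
3 classes: {M1}, {M2}, {M3}

Characteristic polynomials: χ_{M1} = (x + 1)^3, χ_{M2} = (x + 4)^3, χ_{M3} = (x - 3)^3.

{M1}: invariant factors x + 1, (x + 1)^2.

{M2}: invariant factors (x + 4)^3.

{M3}: invariant factors x - 3, (x - 3)^2.

Matrices are similar if and only if their invariant-factor lists agree; the partition into similarity classes is {M1}, {M2}, {M3}.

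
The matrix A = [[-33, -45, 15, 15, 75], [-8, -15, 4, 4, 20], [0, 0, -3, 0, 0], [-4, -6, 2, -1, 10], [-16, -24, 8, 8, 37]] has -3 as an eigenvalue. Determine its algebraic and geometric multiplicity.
algebraic multiplicity 5, geometric multiplicity 4

The characteristic polynomial is (x + 3)^5, so the factor x + 3 appears with exponent 5: the algebraic multiplicity is 5.

rank(A + 3I) = 1, so the eigenspace has dimension 5 - 1 = 4: the geometric multiplicity is 4.

Since 4 < 5, A is not diagonalizable.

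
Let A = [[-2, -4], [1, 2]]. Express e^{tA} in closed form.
A has Jordan form J = [[0, 1], [0, 0]] with A = PJP^{-1}, so e^{tA} = P e^{tJ} P^{-1}.

For a Jordan block J_k(λ), e^{tJ_k(λ)} = e^{λt} · (I + tN + t^2 N^2/2! + ... + t^{k-1} N^{k-1}/(k-1)!) where N is the nilpotent superdiagonal part.

Assembling the blocks and conjugating back gives the entries of e^{tA} as shown above.

e^{tA} = [[1 - 2*t, -4*t], [t, 2*t + 1]]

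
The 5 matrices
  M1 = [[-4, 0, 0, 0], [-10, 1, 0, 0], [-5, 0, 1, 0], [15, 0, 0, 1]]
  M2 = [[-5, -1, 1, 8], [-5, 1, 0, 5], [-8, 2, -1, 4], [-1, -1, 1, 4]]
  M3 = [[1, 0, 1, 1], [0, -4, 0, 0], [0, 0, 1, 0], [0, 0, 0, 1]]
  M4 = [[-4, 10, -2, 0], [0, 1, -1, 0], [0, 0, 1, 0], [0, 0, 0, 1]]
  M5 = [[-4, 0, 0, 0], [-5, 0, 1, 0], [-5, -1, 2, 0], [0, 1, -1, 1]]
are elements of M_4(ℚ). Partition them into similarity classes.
2 classes: {M1}, {M2, M3, M4, M5}

Characteristic polynomials: χ_{M1} = (x - 1)^3(x + 4), χ_{M2} = (x - 1)^3(x + 4), χ_{M3} = (x - 1)^3(x + 4), χ_{M4} = (x - 1)^3(x + 4), χ_{M5} = (x - 1)^3(x + 4).

{M1}: invariant factors x - 1, x - 1, (x - 1)(x + 4).

{M2, M3, M4, M5}: invariant factors x - 1, (x - 1)^2(x + 4).

Matrices are similar if and only if their invariant-factor lists agree; the partition into similarity classes is {M1}, {M2, M3, M4, M5}.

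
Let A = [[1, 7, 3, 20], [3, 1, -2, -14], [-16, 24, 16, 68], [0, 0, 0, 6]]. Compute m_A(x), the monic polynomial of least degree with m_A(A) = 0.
The characteristic polynomial factors as (x - 6)^4. The minimal polynomial is ∏(x - λ)^{k_λ} where k_λ is the size of the largest Jordan block at λ.

For λ = 6: rank(A - 6I) = 2, and the largest Jordan block has size 3 (the smallest k with rank((A - 6I)^k) = rank((A - 6I)^(k+1))).

So m_A(x) = (x - 6)^3.

m_A(x) = (x - 6)^3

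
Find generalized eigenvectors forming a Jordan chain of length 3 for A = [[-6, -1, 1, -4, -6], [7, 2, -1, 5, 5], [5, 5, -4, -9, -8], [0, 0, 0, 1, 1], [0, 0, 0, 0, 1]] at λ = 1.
We seek v_1 ∈ ker((A - I)^3) \ ker((A - I)^2), then set v_{i+1} = (A - I) v_i.

One such chain is v_1 = [[-1, 1, -1, 0, 1]]^T, v_2 = [[-1, 0, -3, 1, 0]]^T, v_3 = [[0, 1, 1, 0, 0]]^T. Check: (A - I) v_3 = [[0, 0, 0, 0, 0]]^T = 0.

v_1 = [[-1, 1, -1, 0, 1]]^T, v_2 = [[-1, 0, -3, 1, 0]]^T, v_3 = [[0, 1, 1, 0, 0]]^T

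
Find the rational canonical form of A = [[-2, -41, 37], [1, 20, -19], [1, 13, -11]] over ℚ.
The invariant factors of A (the non-unit diagonal entries of the Smith normal form of xI - A over ℚ[x]) are (x - 5)(x^2 - 2x + 3), each dividing the next. The characteristic polynomial is their product, (x - 5)(x^2 - 2x + 3).

The rational canonical form is the block-diagonal matrix of companion matrices C(f_i):
R = [[0, 0, 15], [1, 0, -13], [0, 1, 7]].

Note the characteristic polynomial does not split into linear factors over ℚ, so A has no Jordan form over ℚ; the rational canonical form exists over any field.

R = [[0, 0, 15], [1, 0, -13], [0, 1, 7]]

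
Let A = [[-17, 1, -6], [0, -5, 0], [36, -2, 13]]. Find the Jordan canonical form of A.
The characteristic polynomial is det(xI - A) = (x - 1)(x + 5)^2, so the eigenvalues are -5 (algebraic multiplicity 2), 1 (algebraic multiplicity 1).

For λ = -5: rank(A + 5I) = 2, rank((A + 5I)^2) = 1. The eigenspace has dimension 3 - 2 = 1, so there is 1 Jordan block; the rank sequence gives block sizes [2].

For λ = 1: algebraic multiplicity 1 gives one 1×1 block.

Assembling the blocks gives the Jordan form J above.

J = [[-5, 1, 0], [0, -5, 0], [0, 0, 1]]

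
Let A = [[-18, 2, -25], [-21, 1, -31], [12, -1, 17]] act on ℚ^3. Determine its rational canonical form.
The invariant factors of A (the non-unit diagonal entries of the Smith normal form of xI - A over ℚ[x]) are x^3 + 4x + 3, each dividing the next. The characteristic polynomial is their product, x^3 + 4x + 3.

The rational canonical form is the block-diagonal matrix of companion matrices C(f_i):
R = [[0, 0, -3], [1, 0, -4], [0, 1, 0]].

Note the characteristic polynomial does not split into linear factors over ℚ, so A has no Jordan form over ℚ; the rational canonical form exists over any field.

R = [[0, 0, -3], [1, 0, -4], [0, 1, 0]]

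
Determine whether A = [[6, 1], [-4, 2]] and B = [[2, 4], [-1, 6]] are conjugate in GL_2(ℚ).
Two matrices over a field are similar if and only if they have the same invariant factors.

Both A and B have characteristic polynomial (x - 4)^2 and minimal polynomial (x - 4)^2. Computing further, both have invariant factors (x - 4)^2. Hence A and B are similar.

Yes.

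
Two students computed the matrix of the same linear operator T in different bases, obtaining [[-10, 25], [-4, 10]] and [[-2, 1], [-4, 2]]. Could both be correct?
Two matrices over a field are similar if and only if they have the same invariant factors.

Both A and B have characteristic polynomial x^2 and minimal polynomial x^2. Computing further, both have invariant factors x^2. Hence A and B are similar.

Yes.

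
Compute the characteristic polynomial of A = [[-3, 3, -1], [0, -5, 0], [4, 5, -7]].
xI - A = [[x + 3, -3, 1], [0, x + 5, 0], [-4, -5, x + 7]].

Expanding det(xI - A) along the first row:
det(xI - A) = + (x + 3)·det([[x + 5, 0], [-5, x + 7]]) - (-3)·det([[0, 0], [-4, x + 7]]) + (1)·det([[0, x + 5], [-4, -5]]).

Evaluating gives χ_A(x) = x^3 + 15x^2 + 75x + 125 = (x + 5)^3.

χ_A(x) = (x + 5)^3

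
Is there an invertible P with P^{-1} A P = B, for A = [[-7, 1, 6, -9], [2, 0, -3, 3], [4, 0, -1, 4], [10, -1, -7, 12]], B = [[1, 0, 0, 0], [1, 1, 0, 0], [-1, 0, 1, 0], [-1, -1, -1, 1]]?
Yes.

Two matrices over a field are similar if and only if they have the same invariant factors.

Both A and B have characteristic polynomial (x - 1)^4 and minimal polynomial (x - 1)^2. Computing further, both have invariant factors (x - 1)^2, (x - 1)^2. Hence A and B are similar.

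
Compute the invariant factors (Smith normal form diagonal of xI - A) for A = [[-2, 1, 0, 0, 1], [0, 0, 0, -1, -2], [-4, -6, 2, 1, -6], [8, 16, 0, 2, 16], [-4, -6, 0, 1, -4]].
x - 2, (x - 2)^2(x + 4)^2

The Jordan structure of A has elementary divisors (x + 4)^2, (x - 2)^2, (x - 2). Arranging the block sizes at each eigenvalue in decreasing order and taking row products gives the invariant factors.

Invariant factors (smallest first, each dividing the next): x - 2, (x - 2)^2(x + 4)^2.

Check: the last factor (x - 2)^2(x + 4)^2 is the minimal polynomial, and the product (x - 2)^3(x + 4)^2 is the characteristic polynomial.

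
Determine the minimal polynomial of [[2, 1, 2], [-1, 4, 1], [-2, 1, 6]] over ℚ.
The characteristic polynomial factors as (x - 4)^3. The minimal polynomial is ∏(x - λ)^{k_λ} where k_λ is the size of the largest Jordan block at λ.

For λ = 4: rank(A - 4I) = 2, and the largest Jordan block has size 3 (the smallest k with rank((A - 4I)^k) = rank((A - 4I)^(k+1))).

So m_A(x) = (x - 4)^3.

m_A(x) = (x - 4)^3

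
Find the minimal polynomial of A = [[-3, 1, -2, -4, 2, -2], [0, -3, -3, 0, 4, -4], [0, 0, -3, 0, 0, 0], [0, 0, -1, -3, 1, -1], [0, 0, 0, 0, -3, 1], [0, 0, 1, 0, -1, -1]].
The characteristic polynomial factors as (x + 2)^2(x + 3)^4. The minimal polynomial is ∏(x - λ)^{k_λ} where k_λ is the size of the largest Jordan block at λ.

For λ = -3: rank(A + 3I) = 4, and the largest Jordan block has size 3 (the smallest k with rank((A + 3I)^k) = rank((A + 3I)^(k+1))).
For λ = -2: rank(A + 2I) = 5, and the largest Jordan block has size 2 (the smallest k with rank((A + 2I)^k) = rank((A + 2I)^(k+1))).

So m_A(x) = (x + 2)^2(x + 3)^3.

m_A(x) = (x + 2)^2(x + 3)^3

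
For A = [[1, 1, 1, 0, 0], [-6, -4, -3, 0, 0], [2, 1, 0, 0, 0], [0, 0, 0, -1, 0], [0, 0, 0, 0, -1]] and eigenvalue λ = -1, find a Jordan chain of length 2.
v_1 = [[0, 1, 0, -1, 0]]^T, v_2 = [[1, -3, 1, 0, 0]]^T

We seek v_1 ∈ ker((A + I)^2) \ ker(A + I), then set v_{i+1} = (A + I) v_i.

One such chain is v_1 = [[0, 1, 0, -1, 0]]^T, v_2 = [[1, -3, 1, 0, 0]]^T. Check: (A + I) v_2 = [[0, 0, 0, 0, 0]]^T = 0.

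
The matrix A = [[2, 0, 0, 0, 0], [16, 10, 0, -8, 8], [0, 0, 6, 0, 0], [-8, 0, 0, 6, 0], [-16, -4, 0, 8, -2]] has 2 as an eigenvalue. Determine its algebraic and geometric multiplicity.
The characteristic polynomial is (x - 6)^3(x - 2)^2, so the factor x - 2 appears with exponent 2: the algebraic multiplicity is 2.

rank(A - 2I) = 3, so the eigenspace has dimension 5 - 3 = 2: the geometric multiplicity is 2.

algebraic multiplicity 2, geometric multiplicity 2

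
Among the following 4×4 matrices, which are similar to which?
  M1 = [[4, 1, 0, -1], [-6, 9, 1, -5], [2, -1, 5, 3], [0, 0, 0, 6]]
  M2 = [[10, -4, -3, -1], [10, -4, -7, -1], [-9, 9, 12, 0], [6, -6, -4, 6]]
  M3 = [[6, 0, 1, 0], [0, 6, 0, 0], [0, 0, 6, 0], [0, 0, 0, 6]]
Characteristic polynomials: χ_{M1} = (x - 6)^4, χ_{M2} = (x - 6)^4, χ_{M3} = (x - 6)^4.

{M1, M2}: invariant factors x - 6, (x - 6)^3.

{M3}: invariant factors x - 6, x - 6, (x - 6)^2.

Matrices are similar if and only if their invariant-factor lists agree; the partition into similarity classes is {M1, M2}, {M3}.

2 classes: {M1, M2}, {M3}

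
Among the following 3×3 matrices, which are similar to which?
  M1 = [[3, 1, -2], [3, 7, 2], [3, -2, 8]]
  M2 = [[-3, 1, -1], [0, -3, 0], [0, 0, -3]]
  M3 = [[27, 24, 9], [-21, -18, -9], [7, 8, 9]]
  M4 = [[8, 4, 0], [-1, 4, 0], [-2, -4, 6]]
3 classes: {M1}, {M2}, {M3, M4}

Characteristic polynomials: χ_{M1} = (x - 6)^3, χ_{M2} = (x + 3)^3, χ_{M3} = (x - 6)^3, χ_{M4} = (x - 6)^3.

{M1}: invariant factors (x - 6)^3.

{M2}: invariant factors x + 3, (x + 3)^2.

{M3, M4}: invariant factors x - 6, (x - 6)^2.

Matrices are similar if and only if their invariant-factor lists agree; the partition into similarity classes is {M1}, {M2}, {M3, M4}.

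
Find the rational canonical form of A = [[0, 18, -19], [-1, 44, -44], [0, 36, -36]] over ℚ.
R = [[0, 0, 36], [1, 0, -18], [0, 1, 8]]

The invariant factors of A (the non-unit diagonal entries of the Smith normal form of xI - A over ℚ[x]) are (x - 6)(x^2 - 2x + 6), each dividing the next. The characteristic polynomial is their product, (x - 6)(x^2 - 2x + 6).

The rational canonical form is the block-diagonal matrix of companion matrices C(f_i):
R = [[0, 0, 36], [1, 0, -18], [0, 1, 8]].

Note the characteristic polynomial does not split into linear factors over ℚ, so A has no Jordan form over ℚ; the rational canonical form exists over any field.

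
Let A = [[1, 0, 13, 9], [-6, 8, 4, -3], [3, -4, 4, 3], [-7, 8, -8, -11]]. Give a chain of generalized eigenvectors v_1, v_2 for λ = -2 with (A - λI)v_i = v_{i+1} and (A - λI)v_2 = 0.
We seek v_1 ∈ ker((A + 2I)^2) \ ker(A + 2I), then set v_{i+1} = (A + 2I) v_i.

One such chain is v_1 = [[-1, 0, 0, 1]]^T, v_2 = [[6, 3, 0, -2]]^T. Check: (A + 2I) v_2 = [[0, 0, 0, 0]]^T = 0.

v_1 = [[-1, 0, 0, 1]]^T, v_2 = [[6, 3, 0, -2]]^T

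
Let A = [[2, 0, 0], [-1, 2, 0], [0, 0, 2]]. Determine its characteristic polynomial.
xI - A = [[x - 2, 0, 0], [1, x - 2, 0], [0, 0, x - 2]].

Expanding det(xI - A) along the first row:
det(xI - A) = + (x - 2)·det([[x - 2, 0], [0, x - 2]]) - (0)·det([[1, 0], [0, x - 2]]) + (0)·det([[1, x - 2], [0, 0]]).

Evaluating gives χ_A(x) = x^3 - 6x^2 + 12x - 8 = (x - 2)^3.

χ_A(x) = (x - 2)^3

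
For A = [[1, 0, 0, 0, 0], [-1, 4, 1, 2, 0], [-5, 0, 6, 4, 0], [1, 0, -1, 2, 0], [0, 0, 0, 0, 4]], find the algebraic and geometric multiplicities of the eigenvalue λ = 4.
algebraic multiplicity 4, geometric multiplicity 3

The characteristic polynomial is (x - 4)^4(x - 1), so the factor x - 4 appears with exponent 4: the algebraic multiplicity is 4.

rank(A - 4I) = 2, so the eigenspace has dimension 5 - 2 = 3: the geometric multiplicity is 3.

Since 3 < 4, A is not diagonalizable.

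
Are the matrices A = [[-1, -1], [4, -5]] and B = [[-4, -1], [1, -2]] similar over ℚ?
Two matrices over a field are similar if and only if they have the same invariant factors.

Both A and B have characteristic polynomial (x + 3)^2 and minimal polynomial (x + 3)^2. Computing further, both have invariant factors (x + 3)^2. Hence A and B are similar.

Yes.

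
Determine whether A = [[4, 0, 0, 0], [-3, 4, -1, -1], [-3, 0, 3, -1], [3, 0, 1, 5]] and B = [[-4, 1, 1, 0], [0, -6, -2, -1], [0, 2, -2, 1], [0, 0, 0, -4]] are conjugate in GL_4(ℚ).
trace(A) = 16 but trace(B) = -16. The trace is a similarity invariant, so A and B are not similar.

No.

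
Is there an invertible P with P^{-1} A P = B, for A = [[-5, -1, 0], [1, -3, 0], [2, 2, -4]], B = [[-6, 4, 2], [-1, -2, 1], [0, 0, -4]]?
Two matrices over a field are similar if and only if they have the same invariant factors.

Both A and B have characteristic polynomial (x + 4)^3 and minimal polynomial (x + 4)^2. Computing further, both have invariant factors x + 4, (x + 4)^2. Hence A and B are similar.

Yes.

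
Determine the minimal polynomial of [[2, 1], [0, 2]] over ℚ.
m_A(x) = (x - 2)^2

The characteristic polynomial factors as (x - 2)^2. The minimal polynomial is ∏(x - λ)^{k_λ} where k_λ is the size of the largest Jordan block at λ.

For λ = 2: rank(A - 2I) = 1, and the largest Jordan block has size 2 (the smallest k with rank((A - 2I)^k) = rank((A - 2I)^(k+1))).

So m_A(x) = (x - 2)^2.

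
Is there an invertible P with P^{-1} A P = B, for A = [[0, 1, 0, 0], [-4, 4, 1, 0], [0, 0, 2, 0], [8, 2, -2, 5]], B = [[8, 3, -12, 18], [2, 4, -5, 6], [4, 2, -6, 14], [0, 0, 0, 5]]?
Yes.

Two matrices over a field are similar if and only if they have the same invariant factors.

Both A and B have characteristic polynomial (x - 5)(x - 2)^3 and minimal polynomial (x - 5)(x - 2)^3. Computing further, both have invariant factors (x - 5)(x - 2)^3. Hence A and B are similar.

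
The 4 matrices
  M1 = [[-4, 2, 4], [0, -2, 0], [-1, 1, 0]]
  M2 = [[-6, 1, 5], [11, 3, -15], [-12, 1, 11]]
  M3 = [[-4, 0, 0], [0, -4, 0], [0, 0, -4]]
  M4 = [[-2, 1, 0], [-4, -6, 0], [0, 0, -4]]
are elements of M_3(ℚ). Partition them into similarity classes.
Characteristic polynomials: χ_{M1} = (x + 2)^3, χ_{M2} = (x - 6)(x - 1)^2, χ_{M3} = (x + 4)^3, χ_{M4} = (x + 4)^3.

{M1}: invariant factors x + 2, (x + 2)^2.

{M2}: invariant factors (x - 6)(x - 1)^2.

{M3}: invariant factors x + 4, x + 4, x + 4.

{M4}: invariant factors x + 4, (x + 4)^2.

Matrices are similar if and only if their invariant-factor lists agree; the partition into similarity classes is {M1}, {M2}, {M3}, {M4}.

4 classes: {M1}, {M2}, {M3}, {M4}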